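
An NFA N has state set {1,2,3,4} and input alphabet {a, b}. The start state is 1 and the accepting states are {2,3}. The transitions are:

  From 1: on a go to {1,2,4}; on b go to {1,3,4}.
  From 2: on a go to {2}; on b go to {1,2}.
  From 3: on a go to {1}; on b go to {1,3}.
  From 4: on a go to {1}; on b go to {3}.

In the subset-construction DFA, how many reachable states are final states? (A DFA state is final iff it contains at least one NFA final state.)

Start state of the DFA: {1}.
{1} --a--> {1,2,4}  [new]
{1} --b--> {1,3,4}  [new]
{1,2,4} --a--> {1,2,4}  [seen]
{1,2,4} --b--> {1,2,3,4}  [new]
{1,3,4} --a--> {1,2,4}  [seen]
{1,3,4} --b--> {1,3,4}  [seen]
{1,2,3,4} --a--> {1,2,4}  [seen]
{1,2,3,4} --b--> {1,2,3,4}  [seen]
Reachable DFA states: {1}, {1,2,4}, {1,3,4}, {1,2,3,4}.
Accepting DFA states (contain an NFA accepting state): {1,2,4}, {1,3,4}, {1,2,3,4}.

3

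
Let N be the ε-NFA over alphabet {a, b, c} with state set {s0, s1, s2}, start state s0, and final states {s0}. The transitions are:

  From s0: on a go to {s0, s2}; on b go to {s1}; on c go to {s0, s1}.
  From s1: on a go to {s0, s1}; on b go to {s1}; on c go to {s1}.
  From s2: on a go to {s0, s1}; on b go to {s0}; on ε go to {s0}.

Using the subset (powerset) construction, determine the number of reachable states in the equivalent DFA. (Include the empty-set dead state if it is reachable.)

Start state of the DFA: {s0} (ε-closure of the NFA start).
{s0} --a--> {s0, s2}  [new]
{s0} --b--> {s1}  [new]
{s0} --c--> {s0, s1}  [new]
{s0, s2} --a--> {s0, s1, s2}  [new]
{s0, s2} --b--> {s0, s1}  [seen]
{s0, s2} --c--> {s0, s1}  [seen]
{s1} --a--> {s0, s1}  [seen]
{s1} --b--> {s1}  [seen]
{s1} --c--> {s1}  [seen]
{s0, s1} --a--> {s0, s1, s2}  [seen]
{s0, s1} --b--> {s1}  [seen]
{s0, s1} --c--> {s0, s1}  [seen]
{s0, s1, s2} --a--> {s0, s1, s2}  [seen]
{s0, s1, s2} --b--> {s0, s1}  [seen]
{s0, s1, s2} --c--> {s0, s1}  [seen]
Reachable DFA states: {s0}, {s0, s2}, {s1}, {s0, s1}, {s0, s1, s2}.

5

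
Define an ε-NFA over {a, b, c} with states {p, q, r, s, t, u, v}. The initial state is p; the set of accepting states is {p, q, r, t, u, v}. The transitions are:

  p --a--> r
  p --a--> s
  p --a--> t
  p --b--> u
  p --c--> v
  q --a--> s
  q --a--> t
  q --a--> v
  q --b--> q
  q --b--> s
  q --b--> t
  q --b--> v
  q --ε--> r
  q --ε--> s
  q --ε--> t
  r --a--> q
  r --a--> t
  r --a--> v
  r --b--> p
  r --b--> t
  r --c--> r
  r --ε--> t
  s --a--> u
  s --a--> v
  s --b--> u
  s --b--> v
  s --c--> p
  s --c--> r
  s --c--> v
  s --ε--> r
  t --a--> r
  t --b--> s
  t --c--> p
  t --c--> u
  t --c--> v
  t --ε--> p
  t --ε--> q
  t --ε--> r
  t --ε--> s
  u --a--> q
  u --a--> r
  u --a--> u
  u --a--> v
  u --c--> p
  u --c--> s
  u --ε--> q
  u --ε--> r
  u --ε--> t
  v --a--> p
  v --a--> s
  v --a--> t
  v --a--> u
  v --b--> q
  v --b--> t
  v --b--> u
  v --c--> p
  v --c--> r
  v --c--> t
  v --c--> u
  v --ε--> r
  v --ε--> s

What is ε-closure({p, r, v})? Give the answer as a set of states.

{p, q, r, s, t, v}

Begin with {p, r, v}.
r →ε {t}; add t.
t →ε {p, q, r, s}; add q, s.
ε-closure = {p, q, r, s, t, v}.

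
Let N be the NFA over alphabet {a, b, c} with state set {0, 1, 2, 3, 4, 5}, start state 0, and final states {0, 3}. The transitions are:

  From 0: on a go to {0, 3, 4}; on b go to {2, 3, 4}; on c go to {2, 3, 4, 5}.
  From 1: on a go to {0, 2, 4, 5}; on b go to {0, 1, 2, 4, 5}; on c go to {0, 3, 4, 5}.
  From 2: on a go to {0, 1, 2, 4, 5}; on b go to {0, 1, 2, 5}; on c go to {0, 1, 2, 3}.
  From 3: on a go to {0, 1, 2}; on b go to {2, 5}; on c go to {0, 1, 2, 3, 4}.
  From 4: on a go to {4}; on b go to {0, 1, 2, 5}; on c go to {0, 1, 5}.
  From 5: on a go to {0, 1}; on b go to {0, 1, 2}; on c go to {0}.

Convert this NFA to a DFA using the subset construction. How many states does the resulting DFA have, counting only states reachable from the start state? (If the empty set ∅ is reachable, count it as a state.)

8

Start state of the DFA: {0}.
{0} --a--> {0, 3, 4}  [new]
{0} --b--> {2, 3, 4}  [new]
{0} --c--> {2, 3, 4, 5}  [new]
{0, 3, 4} --a--> {0, 1, 2, 3, 4}  [new]
{0, 3, 4} --b--> {0, 1, 2, 3, 4, 5}  [new]
{0, 3, 4} --c--> {0, 1, 2, 3, 4, 5}  [seen]
{2, 3, 4} --a--> {0, 1, 2, 4, 5}  [new]
{2, 3, 4} --b--> {0, 1, 2, 5}  [new]
{2, 3, 4} --c--> {0, 1, 2, 3, 4, 5}  [seen]
{2, 3, 4, 5} --a--> {0, 1, 2, 4, 5}  [seen]
{2, 3, 4, 5} --b--> {0, 1, 2, 5}  [seen]
{2, 3, 4, 5} --c--> {0, 1, 2, 3, 4, 5}  [seen]
{0, 1, 2, 3, 4} --a--> {0, 1, 2, 3, 4, 5}  [seen]
{0, 1, 2, 3, 4} --b--> {0, 1, 2, 3, 4, 5}  [seen]
{0, 1, 2, 3, 4} --c--> {0, 1, 2, 3, 4, 5}  [seen]
{0, 1, 2, 3, 4, 5} --a--> {0, 1, 2, 3, 4, 5}  [seen]
{0, 1, 2, 3, 4, 5} --b--> {0, 1, 2, 3, 4, 5}  [seen]
{0, 1, 2, 3, 4, 5} --c--> {0, 1, 2, 3, 4, 5}  [seen]
{0, 1, 2, 4, 5} --a--> {0, 1, 2, 3, 4, 5}  [seen]
{0, 1, 2, 4, 5} --b--> {0, 1, 2, 3, 4, 5}  [seen]
{0, 1, 2, 4, 5} --c--> {0, 1, 2, 3, 4, 5}  [seen]
{0, 1, 2, 5} --a--> {0, 1, 2, 3, 4, 5}  [seen]
{0, 1, 2, 5} --b--> {0, 1, 2, 3, 4, 5}  [seen]
{0, 1, 2, 5} --c--> {0, 1, 2, 3, 4, 5}  [seen]
Reachable DFA states: {0}, {0, 3, 4}, {2, 3, 4}, {2, 3, 4, 5}, {0, 1, 2, 3, 4}, {0, 1, 2, 3, 4, 5}, {0, 1, 2, 4, 5}, {0, 1, 2, 5}.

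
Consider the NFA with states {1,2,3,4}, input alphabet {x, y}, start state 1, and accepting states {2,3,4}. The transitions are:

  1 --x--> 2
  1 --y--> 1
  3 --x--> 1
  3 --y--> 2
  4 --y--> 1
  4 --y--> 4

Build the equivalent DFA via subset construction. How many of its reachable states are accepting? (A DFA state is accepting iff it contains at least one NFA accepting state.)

1

Start state of the DFA: {1}.
{1} --x--> {2}  [new]
{1} --y--> {1}  [seen]
{2} --x--> ∅  [new]
{2} --y--> ∅  [seen]
∅ --x--> ∅  [seen]
∅ --y--> ∅  [seen]
Reachable DFA states: {1}, {2}, ∅.
Accepting DFA states (contain an NFA accepting state): {2}.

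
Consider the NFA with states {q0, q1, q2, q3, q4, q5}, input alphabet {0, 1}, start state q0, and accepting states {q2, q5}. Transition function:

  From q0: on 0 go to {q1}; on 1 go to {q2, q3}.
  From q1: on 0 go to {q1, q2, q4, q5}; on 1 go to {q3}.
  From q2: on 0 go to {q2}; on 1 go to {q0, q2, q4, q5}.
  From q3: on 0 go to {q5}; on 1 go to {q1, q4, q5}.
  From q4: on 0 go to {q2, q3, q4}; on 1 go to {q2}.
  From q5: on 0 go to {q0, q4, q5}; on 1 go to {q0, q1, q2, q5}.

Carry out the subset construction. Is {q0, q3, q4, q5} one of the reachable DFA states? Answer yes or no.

Start state of the DFA: {q0}.
{q0} --0--> {q1}  [new]
{q0} --1--> {q2, q3}  [new]
{q1} --0--> {q1, q2, q4, q5}  [new]
{q1} --1--> {q3}  [new]
{q2, q3} --0--> {q2, q5}  [new]
{q2, q3} --1--> {q0, q1, q2, q4, q5}  [new]
{q1, q2, q4, q5} --0--> {q0, q1, q2, q3, q4, q5}  [new]
{q1, q2, q4, q5} --1--> {q0, q1, q2, q3, q4, q5}  [seen]
{q3} --0--> {q5}  [new]
{q3} --1--> {q1, q4, q5}  [new]
{q2, q5} --0--> {q0, q2, q4, q5}  [new]
{q2, q5} --1--> {q0, q1, q2, q4, q5}  [seen]
{q0, q1, q2, q4, q5} --0--> {q0, q1, q2, q3, q4, q5}  [seen]
{q0, q1, q2, q4, q5} --1--> {q0, q1, q2, q3, q4, q5}  [seen]
{q0, q1, q2, q3, q4, q5} --0--> {q0, q1, q2, q3, q4, q5}  [seen]
{q0, q1, q2, q3, q4, q5} --1--> {q0, q1, q2, q3, q4, q5}  [seen]
{q5} --0--> {q0, q4, q5}  [new]
{q5} --1--> {q0, q1, q2, q5}  [new]
{q1, q4, q5} --0--> {q0, q1, q2, q3, q4, q5}  [seen]
{q1, q4, q5} --1--> {q0, q1, q2, q3, q5}  [new]
{q0, q2, q4, q5} --0--> {q0, q1, q2, q3, q4, q5}  [seen]
{q0, q2, q4, q5} --1--> {q0, q1, q2, q3, q4, q5}  [seen]
{q0, q4, q5} --0--> {q0, q1, q2, q3, q4, q5}  [seen]
{q0, q4, q5} --1--> {q0, q1, q2, q3, q5}  [seen]
{q0, q1, q2, q5} --0--> {q0, q1, q2, q4, q5}  [seen]
{q0, q1, q2, q5} --1--> {q0, q1, q2, q3, q4, q5}  [seen]
{q0, q1, q2, q3, q5} --0--> {q0, q1, q2, q4, q5}  [seen]
{q0, q1, q2, q3, q5} --1--> {q0, q1, q2, q3, q4, q5}  [seen]
Reachable DFA states: {q0}, {q1}, {q2, q3}, {q1, q2, q4, q5}, {q3}, {q2, q5}, {q0, q1, q2, q4, q5}, {q0, q1, q2, q3, q4, q5}, {q5}, {q1, q4, q5}, {q0, q2, q4, q5}, {q0, q4, q5}, {q0, q1, q2, q5}, {q0, q1, q2, q3, q5}.
{q0, q3, q4, q5} is not among them.

no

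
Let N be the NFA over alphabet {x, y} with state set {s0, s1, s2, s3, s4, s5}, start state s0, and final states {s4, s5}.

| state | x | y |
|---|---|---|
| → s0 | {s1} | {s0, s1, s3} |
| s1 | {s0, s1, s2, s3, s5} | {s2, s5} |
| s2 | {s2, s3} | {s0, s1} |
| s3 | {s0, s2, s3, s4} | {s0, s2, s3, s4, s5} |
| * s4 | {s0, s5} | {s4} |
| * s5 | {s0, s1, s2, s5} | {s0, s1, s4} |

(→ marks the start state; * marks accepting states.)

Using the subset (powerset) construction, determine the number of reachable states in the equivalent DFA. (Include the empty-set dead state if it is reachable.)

Start state of the DFA: {s0}.
{s0} --x--> {s1}  [new]
{s0} --y--> {s0, s1, s3}  [new]
{s1} --x--> {s0, s1, s2, s3, s5}  [new]
{s1} --y--> {s2, s5}  [new]
{s0, s1, s3} --x--> {s0, s1, s2, s3, s4, s5}  [new]
{s0, s1, s3} --y--> {s0, s1, s2, s3, s4, s5}  [seen]
{s0, s1, s2, s3, s5} --x--> {s0, s1, s2, s3, s4, s5}  [seen]
{s0, s1, s2, s3, s5} --y--> {s0, s1, s2, s3, s4, s5}  [seen]
{s2, s5} --x--> {s0, s1, s2, s3, s5}  [seen]
{s2, s5} --y--> {s0, s1, s4}  [new]
{s0, s1, s2, s3, s4, s5} --x--> {s0, s1, s2, s3, s4, s5}  [seen]
{s0, s1, s2, s3, s4, s5} --y--> {s0, s1, s2, s3, s4, s5}  [seen]
{s0, s1, s4} --x--> {s0, s1, s2, s3, s5}  [seen]
{s0, s1, s4} --y--> {s0, s1, s2, s3, s4, s5}  [seen]
Reachable DFA states: {s0}, {s1}, {s0, s1, s3}, {s0, s1, s2, s3, s5}, {s2, s5}, {s0, s1, s2, s3, s4, s5}, {s0, s1, s4}.

7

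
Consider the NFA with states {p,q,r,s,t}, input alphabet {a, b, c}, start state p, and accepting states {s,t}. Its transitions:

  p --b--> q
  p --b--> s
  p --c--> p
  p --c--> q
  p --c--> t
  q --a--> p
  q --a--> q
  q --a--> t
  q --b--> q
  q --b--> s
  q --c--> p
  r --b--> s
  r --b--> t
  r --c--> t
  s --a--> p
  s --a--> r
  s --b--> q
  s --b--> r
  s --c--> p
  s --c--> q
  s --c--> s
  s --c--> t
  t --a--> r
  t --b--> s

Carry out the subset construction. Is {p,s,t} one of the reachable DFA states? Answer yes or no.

Start state of the DFA: {p}.
{p} --a--> ∅  [new]
{p} --b--> {q,s}  [new]
{p} --c--> {p,q,t}  [new]
∅ --a--> ∅  [seen]
∅ --b--> ∅  [seen]
∅ --c--> ∅  [seen]
{q,s} --a--> {p,q,r,t}  [new]
{q,s} --b--> {q,r,s}  [new]
{q,s} --c--> {p,q,s,t}  [new]
{p,q,t} --a--> {p,q,r,t}  [seen]
{p,q,t} --b--> {q,s}  [seen]
{p,q,t} --c--> {p,q,t}  [seen]
{p,q,r,t} --a--> {p,q,r,t}  [seen]
{p,q,r,t} --b--> {q,s,t}  [new]
{p,q,r,t} --c--> {p,q,t}  [seen]
{q,r,s} --a--> {p,q,r,t}  [seen]
{q,r,s} --b--> {q,r,s,t}  [new]
{q,r,s} --c--> {p,q,s,t}  [seen]
{p,q,s,t} --a--> {p,q,r,t}  [seen]
{p,q,s,t} --b--> {q,r,s}  [seen]
{p,q,s,t} --c--> {p,q,s,t}  [seen]
{q,s,t} --a--> {p,q,r,t}  [seen]
{q,s,t} --b--> {q,r,s}  [seen]
{q,s,t} --c--> {p,q,s,t}  [seen]
{q,r,s,t} --a--> {p,q,r,t}  [seen]
{q,r,s,t} --b--> {q,r,s,t}  [seen]
{q,r,s,t} --c--> {p,q,s,t}  [seen]
Reachable DFA states: {p}, ∅, {q,s}, {p,q,t}, {p,q,r,t}, {q,r,s}, {p,q,s,t}, {q,s,t}, {q,r,s,t}.
{p,s,t} is not among them.

no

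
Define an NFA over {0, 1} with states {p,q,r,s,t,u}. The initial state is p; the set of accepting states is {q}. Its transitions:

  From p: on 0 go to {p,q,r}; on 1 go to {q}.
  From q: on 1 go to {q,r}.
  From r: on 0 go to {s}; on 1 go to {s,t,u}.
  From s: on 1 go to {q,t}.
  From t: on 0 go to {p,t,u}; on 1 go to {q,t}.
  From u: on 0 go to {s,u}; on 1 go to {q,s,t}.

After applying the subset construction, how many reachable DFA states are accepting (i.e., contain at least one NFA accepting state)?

Start state of the DFA: {p}.
{p} --0--> {p,q,r}  [new]
{p} --1--> {q}  [new]
{p,q,r} --0--> {p,q,r,s}  [new]
{p,q,r} --1--> {q,r,s,t,u}  [new]
{q} --0--> ∅  [new]
{q} --1--> {q,r}  [new]
{p,q,r,s} --0--> {p,q,r,s}  [seen]
{p,q,r,s} --1--> {q,r,s,t,u}  [seen]
{q,r,s,t,u} --0--> {p,s,t,u}  [new]
{q,r,s,t,u} --1--> {q,r,s,t,u}  [seen]
∅ --0--> ∅  [seen]
∅ --1--> ∅  [seen]
{q,r} --0--> {s}  [new]
{q,r} --1--> {q,r,s,t,u}  [seen]
{p,s,t,u} --0--> {p,q,r,s,t,u}  [new]
{p,s,t,u} --1--> {q,s,t}  [new]
{s} --0--> ∅  [seen]
{s} --1--> {q,t}  [new]
{p,q,r,s,t,u} --0--> {p,q,r,s,t,u}  [seen]
{p,q,r,s,t,u} --1--> {q,r,s,t,u}  [seen]
{q,s,t} --0--> {p,t,u}  [new]
{q,s,t} --1--> {q,r,t}  [new]
{q,t} --0--> {p,t,u}  [seen]
{q,t} --1--> {q,r,t}  [seen]
{p,t,u} --0--> {p,q,r,s,t,u}  [seen]
{p,t,u} --1--> {q,s,t}  [seen]
{q,r,t} --0--> {p,s,t,u}  [seen]
{q,r,t} --1--> {q,r,s,t,u}  [seen]
Reachable DFA states: {p}, {p,q,r}, {q}, {p,q,r,s}, {q,r,s,t,u}, ∅, {q,r}, {p,s,t,u}, {s}, {p,q,r,s,t,u}, {q,s,t}, {q,t}, {p,t,u}, {q,r,t}.
Accepting DFA states (contain an NFA accepting state): {p,q,r}, {q}, {p,q,r,s}, {q,r,s,t,u}, {q,r}, {p,q,r,s,t,u}, {q,s,t}, {q,t}, {q,r,t}.

9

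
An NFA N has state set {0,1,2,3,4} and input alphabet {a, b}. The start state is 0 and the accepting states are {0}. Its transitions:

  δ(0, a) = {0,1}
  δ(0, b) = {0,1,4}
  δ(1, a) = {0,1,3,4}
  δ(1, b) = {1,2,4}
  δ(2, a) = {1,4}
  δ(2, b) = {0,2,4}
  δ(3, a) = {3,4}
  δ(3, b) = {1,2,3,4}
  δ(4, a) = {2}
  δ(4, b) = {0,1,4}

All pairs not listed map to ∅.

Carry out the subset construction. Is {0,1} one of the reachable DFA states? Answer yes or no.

yes

Start state of the DFA: {0}.
{0} --a--> {0,1}  [new]
{0} --b--> {0,1,4}  [new]
{0,1} --a--> {0,1,3,4}  [new]
{0,1} --b--> {0,1,2,4}  [new]
{0,1,4} --a--> {0,1,2,3,4}  [new]
{0,1,4} --b--> {0,1,2,4}  [seen]
{0,1,3,4} --a--> {0,1,2,3,4}  [seen]
{0,1,3,4} --b--> {0,1,2,3,4}  [seen]
{0,1,2,4} --a--> {0,1,2,3,4}  [seen]
{0,1,2,4} --b--> {0,1,2,4}  [seen]
{0,1,2,3,4} --a--> {0,1,2,3,4}  [seen]
{0,1,2,3,4} --b--> {0,1,2,3,4}  [seen]
Reachable DFA states: {0}, {0,1}, {0,1,4}, {0,1,3,4}, {0,1,2,4}, {0,1,2,3,4}.
{0,1} is among them.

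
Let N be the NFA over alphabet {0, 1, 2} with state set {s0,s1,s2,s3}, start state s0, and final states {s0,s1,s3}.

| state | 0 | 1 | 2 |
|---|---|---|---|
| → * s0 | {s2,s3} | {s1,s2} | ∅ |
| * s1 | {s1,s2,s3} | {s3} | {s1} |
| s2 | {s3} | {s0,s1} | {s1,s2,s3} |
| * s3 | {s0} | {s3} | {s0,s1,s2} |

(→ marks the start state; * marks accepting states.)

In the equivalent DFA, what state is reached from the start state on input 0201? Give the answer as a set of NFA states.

Start: {s0}.
δ(s0,0) = {s2,s3}.
Union: {s2,s3}.
After 0: {s2,s3}.
δ(s2,2) = {s1,s2,s3}; δ(s3,2) = {s0,s1,s2}.
Union: {s0,s1,s2,s3}.
After 2: {s0,s1,s2,s3}.
δ(s0,0) = {s2,s3}; δ(s1,0) = {s1,s2,s3}; δ(s2,0) = {s3}; δ(s3,0) = {s0}.
Union: {s0,s1,s2,s3}.
After 0: {s0,s1,s2,s3}.
δ(s0,1) = {s1,s2}; δ(s1,1) = {s3}; δ(s2,1) = {s0,s1}; δ(s3,1) = {s3}.
Union: {s0,s1,s2,s3}.
After 1: {s0,s1,s2,s3}.

{s0,s1,s2,s3}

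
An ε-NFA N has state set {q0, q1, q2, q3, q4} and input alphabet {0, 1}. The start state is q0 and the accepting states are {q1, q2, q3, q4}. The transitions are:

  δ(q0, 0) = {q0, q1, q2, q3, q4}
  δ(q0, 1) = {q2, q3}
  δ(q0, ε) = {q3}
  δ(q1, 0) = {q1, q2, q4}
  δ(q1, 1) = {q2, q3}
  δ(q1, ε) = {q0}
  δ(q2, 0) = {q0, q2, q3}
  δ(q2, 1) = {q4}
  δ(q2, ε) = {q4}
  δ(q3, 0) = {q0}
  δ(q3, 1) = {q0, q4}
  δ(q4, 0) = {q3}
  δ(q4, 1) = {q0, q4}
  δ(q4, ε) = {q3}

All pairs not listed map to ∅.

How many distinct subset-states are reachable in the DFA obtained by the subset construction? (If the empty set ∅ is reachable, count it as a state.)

3

Start state of the DFA: {q0, q3} (ε-closure of the NFA start).
{q0, q3} --0--> {q0, q1, q2, q3, q4}  [new]
{q0, q3} --1--> {q0, q2, q3, q4}  [new]
{q0, q1, q2, q3, q4} --0--> {q0, q1, q2, q3, q4}  [seen]
{q0, q1, q2, q3, q4} --1--> {q0, q2, q3, q4}  [seen]
{q0, q2, q3, q4} --0--> {q0, q1, q2, q3, q4}  [seen]
{q0, q2, q3, q4} --1--> {q0, q2, q3, q4}  [seen]
Reachable DFA states: {q0, q3}, {q0, q1, q2, q3, q4}, {q0, q2, q3, q4}.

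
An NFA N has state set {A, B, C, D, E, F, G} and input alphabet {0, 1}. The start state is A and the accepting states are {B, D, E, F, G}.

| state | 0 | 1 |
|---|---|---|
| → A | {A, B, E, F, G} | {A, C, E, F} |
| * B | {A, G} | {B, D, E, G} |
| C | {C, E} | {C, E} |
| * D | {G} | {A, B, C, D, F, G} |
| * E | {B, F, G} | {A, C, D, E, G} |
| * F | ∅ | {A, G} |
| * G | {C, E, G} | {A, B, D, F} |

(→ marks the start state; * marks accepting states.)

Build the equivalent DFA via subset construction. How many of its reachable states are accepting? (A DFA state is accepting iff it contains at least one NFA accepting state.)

5

Start state of the DFA: {A}.
{A} --0--> {A, B, E, F, G}  [new]
{A} --1--> {A, C, E, F}  [new]
{A, B, E, F, G} --0--> {A, B, C, E, F, G}  [new]
{A, B, E, F, G} --1--> {A, B, C, D, E, F, G}  [new]
{A, C, E, F} --0--> {A, B, C, E, F, G}  [seen]
{A, C, E, F} --1--> {A, C, D, E, F, G}  [new]
{A, B, C, E, F, G} --0--> {A, B, C, E, F, G}  [seen]
{A, B, C, E, F, G} --1--> {A, B, C, D, E, F, G}  [seen]
{A, B, C, D, E, F, G} --0--> {A, B, C, E, F, G}  [seen]
{A, B, C, D, E, F, G} --1--> {A, B, C, D, E, F, G}  [seen]
{A, C, D, E, F, G} --0--> {A, B, C, E, F, G}  [seen]
{A, C, D, E, F, G} --1--> {A, B, C, D, E, F, G}  [seen]
Reachable DFA states: {A}, {A, B, E, F, G}, {A, C, E, F}, {A, B, C, E, F, G}, {A, B, C, D, E, F, G}, {A, C, D, E, F, G}.
Accepting DFA states (contain an NFA accepting state): {A, B, E, F, G}, {A, C, E, F}, {A, B, C, E, F, G}, {A, B, C, D, E, F, G}, {A, C, D, E, F, G}.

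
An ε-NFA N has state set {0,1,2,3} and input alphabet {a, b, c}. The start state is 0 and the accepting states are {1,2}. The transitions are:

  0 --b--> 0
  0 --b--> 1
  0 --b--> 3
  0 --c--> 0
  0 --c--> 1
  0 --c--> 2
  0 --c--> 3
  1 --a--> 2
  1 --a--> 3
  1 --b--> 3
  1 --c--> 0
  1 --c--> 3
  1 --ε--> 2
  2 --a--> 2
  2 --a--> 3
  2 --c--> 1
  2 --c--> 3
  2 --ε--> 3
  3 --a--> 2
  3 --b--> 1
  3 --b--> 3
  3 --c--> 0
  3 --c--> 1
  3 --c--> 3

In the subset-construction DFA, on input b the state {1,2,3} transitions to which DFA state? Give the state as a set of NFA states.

δ(1,b) = {3}; δ(2,b) = ∅; δ(3,b) = {1,3}.
Union: {1,3}.
ε-closure gives {1,2,3}.

{1,2,3}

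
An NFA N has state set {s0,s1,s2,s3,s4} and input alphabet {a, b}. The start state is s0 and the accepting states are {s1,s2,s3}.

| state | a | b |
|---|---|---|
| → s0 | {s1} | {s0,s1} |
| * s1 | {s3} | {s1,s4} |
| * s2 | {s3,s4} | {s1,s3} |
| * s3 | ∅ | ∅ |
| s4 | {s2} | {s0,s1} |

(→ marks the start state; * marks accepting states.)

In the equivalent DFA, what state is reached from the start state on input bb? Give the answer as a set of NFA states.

Start: {s0}.
δ(s0,b) = {s0,s1}.
Union: {s0,s1}.
After b: {s0,s1}.
δ(s0,b) = {s0,s1}; δ(s1,b) = {s1,s4}.
Union: {s0,s1,s4}.
After b: {s0,s1,s4}.

{s0,s1,s4}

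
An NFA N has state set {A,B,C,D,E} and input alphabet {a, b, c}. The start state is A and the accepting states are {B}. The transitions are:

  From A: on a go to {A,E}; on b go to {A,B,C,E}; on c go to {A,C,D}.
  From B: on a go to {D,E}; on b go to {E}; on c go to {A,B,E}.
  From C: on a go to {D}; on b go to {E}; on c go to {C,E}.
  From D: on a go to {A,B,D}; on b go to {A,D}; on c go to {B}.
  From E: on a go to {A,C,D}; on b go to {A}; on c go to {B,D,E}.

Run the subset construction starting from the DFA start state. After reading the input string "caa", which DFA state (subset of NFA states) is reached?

Start: {A}.
δ(A,c) = {A,C,D}.
Union: {A,C,D}.
After c: {A,C,D}.
δ(A,a) = {A,E}; δ(C,a) = {D}; δ(D,a) = {A,B,D}.
Union: {A,B,D,E}.
After a: {A,B,D,E}.
δ(A,a) = {A,E}; δ(B,a) = {D,E}; δ(D,a) = {A,B,D}; δ(E,a) = {A,C,D}.
Union: {A,B,C,D,E}.
After a: {A,B,C,D,E}.

{A,B,C,D,E}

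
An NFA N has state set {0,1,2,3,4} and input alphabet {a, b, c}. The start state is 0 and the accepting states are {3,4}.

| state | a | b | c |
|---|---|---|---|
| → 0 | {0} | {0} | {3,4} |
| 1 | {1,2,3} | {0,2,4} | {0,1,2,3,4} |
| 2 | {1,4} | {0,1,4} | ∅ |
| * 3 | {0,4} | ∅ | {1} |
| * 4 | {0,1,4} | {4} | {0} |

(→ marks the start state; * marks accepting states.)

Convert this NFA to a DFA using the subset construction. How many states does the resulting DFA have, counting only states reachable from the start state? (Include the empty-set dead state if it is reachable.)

Start state of the DFA: {0}.
{0} --a--> {0}  [seen]
{0} --b--> {0}  [seen]
{0} --c--> {3,4}  [new]
{3,4} --a--> {0,1,4}  [new]
{3,4} --b--> {4}  [new]
{3,4} --c--> {0,1}  [new]
{0,1,4} --a--> {0,1,2,3,4}  [new]
{0,1,4} --b--> {0,2,4}  [new]
{0,1,4} --c--> {0,1,2,3,4}  [seen]
{4} --a--> {0,1,4}  [seen]
{4} --b--> {4}  [seen]
{4} --c--> {0}  [seen]
{0,1} --a--> {0,1,2,3}  [new]
{0,1} --b--> {0,2,4}  [seen]
{0,1} --c--> {0,1,2,3,4}  [seen]
{0,1,2,3,4} --a--> {0,1,2,3,4}  [seen]
{0,1,2,3,4} --b--> {0,1,2,4}  [new]
{0,1,2,3,4} --c--> {0,1,2,3,4}  [seen]
{0,2,4} --a--> {0,1,4}  [seen]
{0,2,4} --b--> {0,1,4}  [seen]
{0,2,4} --c--> {0,3,4}  [new]
{0,1,2,3} --a--> {0,1,2,3,4}  [seen]
{0,1,2,3} --b--> {0,1,2,4}  [seen]
{0,1,2,3} --c--> {0,1,2,3,4}  [seen]
{0,1,2,4} --a--> {0,1,2,3,4}  [seen]
{0,1,2,4} --b--> {0,1,2,4}  [seen]
{0,1,2,4} --c--> {0,1,2,3,4}  [seen]
{0,3,4} --a--> {0,1,4}  [seen]
{0,3,4} --b--> {0,4}  [new]
{0,3,4} --c--> {0,1,3,4}  [new]
{0,4} --a--> {0,1,4}  [seen]
{0,4} --b--> {0,4}  [seen]
{0,4} --c--> {0,3,4}  [seen]
{0,1,3,4} --a--> {0,1,2,3,4}  [seen]
{0,1,3,4} --b--> {0,2,4}  [seen]
{0,1,3,4} --c--> {0,1,2,3,4}  [seen]
Reachable DFA states: {0}, {3,4}, {0,1,4}, {4}, {0,1}, {0,1,2,3,4}, {0,2,4}, {0,1,2,3}, {0,1,2,4}, {0,3,4}, {0,4}, {0,1,3,4}.

12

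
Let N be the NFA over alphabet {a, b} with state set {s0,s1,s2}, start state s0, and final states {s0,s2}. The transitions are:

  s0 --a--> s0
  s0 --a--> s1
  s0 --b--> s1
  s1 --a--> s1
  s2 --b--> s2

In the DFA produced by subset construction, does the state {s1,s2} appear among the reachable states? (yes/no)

no

Start state of the DFA: {s0}.
{s0} --a--> {s0,s1}  [new]
{s0} --b--> {s1}  [new]
{s0,s1} --a--> {s0,s1}  [seen]
{s0,s1} --b--> {s1}  [seen]
{s1} --a--> {s1}  [seen]
{s1} --b--> ∅  [new]
∅ --a--> ∅  [seen]
∅ --b--> ∅  [seen]
Reachable DFA states: {s0}, {s0,s1}, {s1}, ∅.
{s1,s2} is not among them.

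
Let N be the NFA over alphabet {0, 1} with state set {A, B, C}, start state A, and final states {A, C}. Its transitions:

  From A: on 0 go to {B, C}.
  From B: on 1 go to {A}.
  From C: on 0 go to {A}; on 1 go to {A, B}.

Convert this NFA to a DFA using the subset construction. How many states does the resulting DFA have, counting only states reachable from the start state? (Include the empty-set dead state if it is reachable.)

Start state of the DFA: {A}.
{A} --0--> {B, C}  [new]
{A} --1--> ∅  [new]
{B, C} --0--> {A}  [seen]
{B, C} --1--> {A, B}  [new]
∅ --0--> ∅  [seen]
∅ --1--> ∅  [seen]
{A, B} --0--> {B, C}  [seen]
{A, B} --1--> {A}  [seen]
Reachable DFA states: {A}, {B, C}, ∅, {A, B}.

4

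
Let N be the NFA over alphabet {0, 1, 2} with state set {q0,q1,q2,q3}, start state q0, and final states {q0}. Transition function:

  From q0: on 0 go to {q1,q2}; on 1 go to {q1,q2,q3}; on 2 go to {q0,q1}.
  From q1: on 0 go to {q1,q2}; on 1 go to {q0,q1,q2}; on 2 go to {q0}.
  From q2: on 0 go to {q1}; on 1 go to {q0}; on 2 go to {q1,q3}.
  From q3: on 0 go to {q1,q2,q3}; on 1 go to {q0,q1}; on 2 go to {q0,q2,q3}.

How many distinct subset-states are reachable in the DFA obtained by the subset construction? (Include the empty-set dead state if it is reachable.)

7

Start state of the DFA: {q0}.
{q0} --0--> {q1,q2}  [new]
{q0} --1--> {q1,q2,q3}  [new]
{q0} --2--> {q0,q1}  [new]
{q1,q2} --0--> {q1,q2}  [seen]
{q1,q2} --1--> {q0,q1,q2}  [new]
{q1,q2} --2--> {q0,q1,q3}  [new]
{q1,q2,q3} --0--> {q1,q2,q3}  [seen]
{q1,q2,q3} --1--> {q0,q1,q2}  [seen]
{q1,q2,q3} --2--> {q0,q1,q2,q3}  [new]
{q0,q1} --0--> {q1,q2}  [seen]
{q0,q1} --1--> {q0,q1,q2,q3}  [seen]
{q0,q1} --2--> {q0,q1}  [seen]
{q0,q1,q2} --0--> {q1,q2}  [seen]
{q0,q1,q2} --1--> {q0,q1,q2,q3}  [seen]
{q0,q1,q2} --2--> {q0,q1,q3}  [seen]
{q0,q1,q3} --0--> {q1,q2,q3}  [seen]
{q0,q1,q3} --1--> {q0,q1,q2,q3}  [seen]
{q0,q1,q3} --2--> {q0,q1,q2,q3}  [seen]
{q0,q1,q2,q3} --0--> {q1,q2,q3}  [seen]
{q0,q1,q2,q3} --1--> {q0,q1,q2,q3}  [seen]
{q0,q1,q2,q3} --2--> {q0,q1,q2,q3}  [seen]
Reachable DFA states: {q0}, {q1,q2}, {q1,q2,q3}, {q0,q1}, {q0,q1,q2}, {q0,q1,q3}, {q0,q1,q2,q3}.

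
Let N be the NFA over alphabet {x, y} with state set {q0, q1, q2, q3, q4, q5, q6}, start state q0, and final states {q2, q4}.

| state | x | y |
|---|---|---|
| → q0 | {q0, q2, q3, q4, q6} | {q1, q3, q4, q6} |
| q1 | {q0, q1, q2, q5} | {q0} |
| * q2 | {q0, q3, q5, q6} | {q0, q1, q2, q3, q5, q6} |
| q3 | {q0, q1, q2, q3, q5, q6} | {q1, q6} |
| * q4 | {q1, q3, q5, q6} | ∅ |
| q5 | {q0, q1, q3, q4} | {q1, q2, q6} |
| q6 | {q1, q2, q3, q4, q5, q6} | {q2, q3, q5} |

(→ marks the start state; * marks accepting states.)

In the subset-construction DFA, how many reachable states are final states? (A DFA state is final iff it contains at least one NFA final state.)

Start state of the DFA: {q0}.
{q0} --x--> {q0, q2, q3, q4, q6}  [new]
{q0} --y--> {q1, q3, q4, q6}  [new]
{q0, q2, q3, q4, q6} --x--> {q0, q1, q2, q3, q4, q5, q6}  [new]
{q0, q2, q3, q4, q6} --y--> {q0, q1, q2, q3, q4, q5, q6}  [seen]
{q1, q3, q4, q6} --x--> {q0, q1, q2, q3, q4, q5, q6}  [seen]
{q1, q3, q4, q6} --y--> {q0, q1, q2, q3, q5, q6}  [new]
{q0, q1, q2, q3, q4, q5, q6} --x--> {q0, q1, q2, q3, q4, q5, q6}  [seen]
{q0, q1, q2, q3, q4, q5, q6} --y--> {q0, q1, q2, q3, q4, q5, q6}  [seen]
{q0, q1, q2, q3, q5, q6} --x--> {q0, q1, q2, q3, q4, q5, q6}  [seen]
{q0, q1, q2, q3, q5, q6} --y--> {q0, q1, q2, q3, q4, q5, q6}  [seen]
Reachable DFA states: {q0}, {q0, q2, q3, q4, q6}, {q1, q3, q4, q6}, {q0, q1, q2, q3, q4, q5, q6}, {q0, q1, q2, q3, q5, q6}.
Accepting DFA states (contain an NFA accepting state): {q0, q2, q3, q4, q6}, {q1, q3, q4, q6}, {q0, q1, q2, q3, q4, q5, q6}, {q0, q1, q2, q3, q5, q6}.

4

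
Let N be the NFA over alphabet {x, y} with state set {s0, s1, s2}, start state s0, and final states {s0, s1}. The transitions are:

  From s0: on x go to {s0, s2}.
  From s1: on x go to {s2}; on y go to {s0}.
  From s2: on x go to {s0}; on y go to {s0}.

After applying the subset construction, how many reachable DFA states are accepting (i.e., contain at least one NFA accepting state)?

Start state of the DFA: {s0}.
{s0} --x--> {s0, s2}  [new]
{s0} --y--> ∅  [new]
{s0, s2} --x--> {s0, s2}  [seen]
{s0, s2} --y--> {s0}  [seen]
∅ --x--> ∅  [seen]
∅ --y--> ∅  [seen]
Reachable DFA states: {s0}, {s0, s2}, ∅.
Accepting DFA states (contain an NFA accepting state): {s0}, {s0, s2}.

2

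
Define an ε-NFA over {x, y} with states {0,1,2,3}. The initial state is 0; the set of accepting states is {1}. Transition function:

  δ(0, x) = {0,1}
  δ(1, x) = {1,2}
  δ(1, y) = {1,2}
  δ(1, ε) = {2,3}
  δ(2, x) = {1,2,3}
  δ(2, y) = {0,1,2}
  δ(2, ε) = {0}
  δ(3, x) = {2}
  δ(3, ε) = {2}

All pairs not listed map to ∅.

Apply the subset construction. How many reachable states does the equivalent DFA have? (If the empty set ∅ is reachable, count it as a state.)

Start state of the DFA: {0} (ε-closure of the NFA start).
{0} --x--> {0,1,2,3}  [new]
{0} --y--> ∅  [new]
{0,1,2,3} --x--> {0,1,2,3}  [seen]
{0,1,2,3} --y--> {0,1,2,3}  [seen]
∅ --x--> ∅  [seen]
∅ --y--> ∅  [seen]
Reachable DFA states: {0}, {0,1,2,3}, ∅.

3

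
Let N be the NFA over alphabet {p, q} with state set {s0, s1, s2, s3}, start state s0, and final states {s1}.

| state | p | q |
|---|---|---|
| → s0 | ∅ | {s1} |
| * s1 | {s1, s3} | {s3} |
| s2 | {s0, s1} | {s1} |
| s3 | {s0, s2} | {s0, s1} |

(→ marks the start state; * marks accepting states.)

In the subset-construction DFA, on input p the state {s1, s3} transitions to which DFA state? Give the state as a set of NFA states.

{s0, s1, s2, s3}

δ(s1,p) = {s1, s3}; δ(s3,p) = {s0, s2}.
Union: {s0, s1, s2, s3}.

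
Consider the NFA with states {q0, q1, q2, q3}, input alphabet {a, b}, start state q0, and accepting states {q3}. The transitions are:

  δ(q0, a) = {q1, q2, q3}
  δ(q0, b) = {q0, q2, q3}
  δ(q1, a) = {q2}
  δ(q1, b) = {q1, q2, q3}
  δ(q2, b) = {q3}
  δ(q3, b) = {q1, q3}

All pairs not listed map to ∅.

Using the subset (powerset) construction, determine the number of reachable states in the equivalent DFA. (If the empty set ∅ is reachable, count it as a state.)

Start state of the DFA: {q0}.
{q0} --a--> {q1, q2, q3}  [new]
{q0} --b--> {q0, q2, q3}  [new]
{q1, q2, q3} --a--> {q2}  [new]
{q1, q2, q3} --b--> {q1, q2, q3}  [seen]
{q0, q2, q3} --a--> {q1, q2, q3}  [seen]
{q0, q2, q3} --b--> {q0, q1, q2, q3}  [new]
{q2} --a--> ∅  [new]
{q2} --b--> {q3}  [new]
{q0, q1, q2, q3} --a--> {q1, q2, q3}  [seen]
{q0, q1, q2, q3} --b--> {q0, q1, q2, q3}  [seen]
∅ --a--> ∅  [seen]
∅ --b--> ∅  [seen]
{q3} --a--> ∅  [seen]
{q3} --b--> {q1, q3}  [new]
{q1, q3} --a--> {q2}  [seen]
{q1, q3} --b--> {q1, q2, q3}  [seen]
Reachable DFA states: {q0}, {q1, q2, q3}, {q0, q2, q3}, {q2}, {q0, q1, q2, q3}, ∅, {q3}, {q1, q3}.

8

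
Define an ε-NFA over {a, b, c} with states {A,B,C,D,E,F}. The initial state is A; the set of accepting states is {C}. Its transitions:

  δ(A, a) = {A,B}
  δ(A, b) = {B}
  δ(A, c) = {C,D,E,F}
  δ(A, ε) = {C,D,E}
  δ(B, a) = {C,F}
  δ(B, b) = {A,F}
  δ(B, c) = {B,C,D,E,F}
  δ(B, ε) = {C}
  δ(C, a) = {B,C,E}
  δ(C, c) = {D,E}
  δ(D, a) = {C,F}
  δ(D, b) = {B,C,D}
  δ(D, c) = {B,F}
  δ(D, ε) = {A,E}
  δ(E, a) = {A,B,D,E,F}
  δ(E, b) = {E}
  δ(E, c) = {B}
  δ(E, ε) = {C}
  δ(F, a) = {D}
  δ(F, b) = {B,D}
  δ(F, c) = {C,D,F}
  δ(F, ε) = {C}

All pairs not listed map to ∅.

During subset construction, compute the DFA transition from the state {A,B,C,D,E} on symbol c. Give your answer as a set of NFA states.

δ(A,c) = {C,D,E,F}; δ(B,c) = {B,C,D,E,F}; δ(C,c) = {D,E}; δ(D,c) = {B,F}; δ(E,c) = {B}.
Union: {B,C,D,E,F}.
ε-closure gives {A,B,C,D,E,F}.

{A,B,C,D,E,F}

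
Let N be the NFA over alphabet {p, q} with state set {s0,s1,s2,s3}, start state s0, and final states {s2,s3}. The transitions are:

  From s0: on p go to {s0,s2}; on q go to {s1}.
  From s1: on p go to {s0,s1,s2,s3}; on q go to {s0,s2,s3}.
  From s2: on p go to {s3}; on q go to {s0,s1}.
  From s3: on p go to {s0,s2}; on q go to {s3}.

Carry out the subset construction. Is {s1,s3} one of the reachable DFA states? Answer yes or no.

Start state of the DFA: {s0}.
{s0} --p--> {s0,s2}  [new]
{s0} --q--> {s1}  [new]
{s0,s2} --p--> {s0,s2,s3}  [new]
{s0,s2} --q--> {s0,s1}  [new]
{s1} --p--> {s0,s1,s2,s3}  [new]
{s1} --q--> {s0,s2,s3}  [seen]
{s0,s2,s3} --p--> {s0,s2,s3}  [seen]
{s0,s2,s3} --q--> {s0,s1,s3}  [new]
{s0,s1} --p--> {s0,s1,s2,s3}  [seen]
{s0,s1} --q--> {s0,s1,s2,s3}  [seen]
{s0,s1,s2,s3} --p--> {s0,s1,s2,s3}  [seen]
{s0,s1,s2,s3} --q--> {s0,s1,s2,s3}  [seen]
{s0,s1,s3} --p--> {s0,s1,s2,s3}  [seen]
{s0,s1,s3} --q--> {s0,s1,s2,s3}  [seen]
Reachable DFA states: {s0}, {s0,s2}, {s1}, {s0,s2,s3}, {s0,s1}, {s0,s1,s2,s3}, {s0,s1,s3}.
{s1,s3} is not among them.

no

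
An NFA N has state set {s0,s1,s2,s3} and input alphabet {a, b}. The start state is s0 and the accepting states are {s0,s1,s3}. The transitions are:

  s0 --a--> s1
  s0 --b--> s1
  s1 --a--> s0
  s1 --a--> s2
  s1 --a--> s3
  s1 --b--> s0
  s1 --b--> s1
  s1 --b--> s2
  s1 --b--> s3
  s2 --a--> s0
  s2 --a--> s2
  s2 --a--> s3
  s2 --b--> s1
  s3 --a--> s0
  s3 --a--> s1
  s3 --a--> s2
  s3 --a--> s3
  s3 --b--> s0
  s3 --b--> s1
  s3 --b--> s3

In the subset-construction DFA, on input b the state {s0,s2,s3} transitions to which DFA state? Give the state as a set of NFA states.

{s0,s1,s3}

δ(s0,b) = {s1}; δ(s2,b) = {s1}; δ(s3,b) = {s0,s1,s3}.
Union: {s0,s1,s3}.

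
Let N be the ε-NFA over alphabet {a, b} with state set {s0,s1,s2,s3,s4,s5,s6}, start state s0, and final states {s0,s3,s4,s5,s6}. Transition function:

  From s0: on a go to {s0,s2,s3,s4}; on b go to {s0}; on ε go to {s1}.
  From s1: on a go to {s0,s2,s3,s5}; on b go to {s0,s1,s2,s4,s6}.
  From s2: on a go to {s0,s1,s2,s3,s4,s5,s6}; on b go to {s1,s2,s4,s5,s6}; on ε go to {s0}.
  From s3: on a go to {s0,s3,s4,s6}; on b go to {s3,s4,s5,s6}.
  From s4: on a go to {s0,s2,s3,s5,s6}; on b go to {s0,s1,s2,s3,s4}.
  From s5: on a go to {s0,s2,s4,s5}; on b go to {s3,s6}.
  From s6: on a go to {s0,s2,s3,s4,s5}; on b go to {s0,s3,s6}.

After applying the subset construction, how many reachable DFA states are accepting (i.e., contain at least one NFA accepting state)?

Start state of the DFA: {s0,s1} (ε-closure of the NFA start).
{s0,s1} --a--> {s0,s1,s2,s3,s4,s5}  [new]
{s0,s1} --b--> {s0,s1,s2,s4,s6}  [new]
{s0,s1,s2,s3,s4,s5} --a--> {s0,s1,s2,s3,s4,s5,s6}  [new]
{s0,s1,s2,s3,s4,s5} --b--> {s0,s1,s2,s3,s4,s5,s6}  [seen]
{s0,s1,s2,s4,s6} --a--> {s0,s1,s2,s3,s4,s5,s6}  [seen]
{s0,s1,s2,s4,s6} --b--> {s0,s1,s2,s3,s4,s5,s6}  [seen]
{s0,s1,s2,s3,s4,s5,s6} --a--> {s0,s1,s2,s3,s4,s5,s6}  [seen]
{s0,s1,s2,s3,s4,s5,s6} --b--> {s0,s1,s2,s3,s4,s5,s6}  [seen]
Reachable DFA states: {s0,s1}, {s0,s1,s2,s3,s4,s5}, {s0,s1,s2,s4,s6}, {s0,s1,s2,s3,s4,s5,s6}.
Accepting DFA states (contain an NFA accepting state): {s0,s1}, {s0,s1,s2,s3,s4,s5}, {s0,s1,s2,s4,s6}, {s0,s1,s2,s3,s4,s5,s6}.

4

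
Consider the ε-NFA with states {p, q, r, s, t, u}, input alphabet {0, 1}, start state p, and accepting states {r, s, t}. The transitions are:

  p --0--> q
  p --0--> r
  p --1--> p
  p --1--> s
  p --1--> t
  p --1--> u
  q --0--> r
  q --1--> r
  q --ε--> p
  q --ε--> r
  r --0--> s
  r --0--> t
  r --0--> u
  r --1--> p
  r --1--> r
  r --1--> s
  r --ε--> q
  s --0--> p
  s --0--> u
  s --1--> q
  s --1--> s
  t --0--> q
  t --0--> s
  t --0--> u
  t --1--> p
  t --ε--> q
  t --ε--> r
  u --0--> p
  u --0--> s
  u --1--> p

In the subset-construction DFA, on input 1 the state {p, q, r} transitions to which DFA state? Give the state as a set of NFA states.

{p, q, r, s, t, u}

δ(p,1) = {p, s, t, u}; δ(q,1) = {r}; δ(r,1) = {p, r, s}.
Union: {p, r, s, t, u}.
ε-closure gives {p, q, r, s, t, u}.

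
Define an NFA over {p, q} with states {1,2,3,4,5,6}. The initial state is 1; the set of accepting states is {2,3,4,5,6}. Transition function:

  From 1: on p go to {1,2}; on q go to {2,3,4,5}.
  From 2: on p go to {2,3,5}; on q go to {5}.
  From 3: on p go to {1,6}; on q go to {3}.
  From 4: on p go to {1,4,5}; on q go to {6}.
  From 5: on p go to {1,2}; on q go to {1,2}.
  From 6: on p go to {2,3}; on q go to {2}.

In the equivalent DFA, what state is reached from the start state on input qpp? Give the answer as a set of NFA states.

Start: {1}.
δ(1,q) = {2,3,4,5}.
Union: {2,3,4,5}.
After q: {2,3,4,5}.
δ(2,p) = {2,3,5}; δ(3,p) = {1,6}; δ(4,p) = {1,4,5}; δ(5,p) = {1,2}.
Union: {1,2,3,4,5,6}.
After p: {1,2,3,4,5,6}.
δ(1,p) = {1,2}; δ(2,p) = {2,3,5}; δ(3,p) = {1,6}; δ(4,p) = {1,4,5}; δ(5,p) = {1,2}; δ(6,p) = {2,3}.
Union: {1,2,3,4,5,6}.
After p: {1,2,3,4,5,6}.

{1,2,3,4,5,6}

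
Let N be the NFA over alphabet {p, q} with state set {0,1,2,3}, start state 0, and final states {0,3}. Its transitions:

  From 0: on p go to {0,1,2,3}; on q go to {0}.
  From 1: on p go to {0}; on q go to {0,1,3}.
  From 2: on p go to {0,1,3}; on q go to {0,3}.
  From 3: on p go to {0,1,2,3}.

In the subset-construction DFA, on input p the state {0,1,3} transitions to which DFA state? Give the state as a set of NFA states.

{0,1,2,3}

δ(0,p) = {0,1,2,3}; δ(1,p) = {0}; δ(3,p) = {0,1,2,3}.
Union: {0,1,2,3}.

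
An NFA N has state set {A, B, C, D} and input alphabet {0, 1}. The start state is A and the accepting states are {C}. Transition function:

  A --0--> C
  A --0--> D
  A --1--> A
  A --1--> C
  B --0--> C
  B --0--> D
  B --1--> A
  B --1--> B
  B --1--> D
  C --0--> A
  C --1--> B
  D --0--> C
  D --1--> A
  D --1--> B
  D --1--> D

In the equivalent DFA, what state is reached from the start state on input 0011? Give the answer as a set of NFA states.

Start: {A}.
δ(A,0) = {C, D}.
Union: {C, D}.
After 0: {C, D}.
δ(C,0) = {A}; δ(D,0) = {C}.
Union: {A, C}.
After 0: {A, C}.
δ(A,1) = {A, C}; δ(C,1) = {B}.
Union: {A, B, C}.
After 1: {A, B, C}.
δ(A,1) = {A, C}; δ(B,1) = {A, B, D}; δ(C,1) = {B}.
Union: {A, B, C, D}.
After 1: {A, B, C, D}.

{A, B, C, D}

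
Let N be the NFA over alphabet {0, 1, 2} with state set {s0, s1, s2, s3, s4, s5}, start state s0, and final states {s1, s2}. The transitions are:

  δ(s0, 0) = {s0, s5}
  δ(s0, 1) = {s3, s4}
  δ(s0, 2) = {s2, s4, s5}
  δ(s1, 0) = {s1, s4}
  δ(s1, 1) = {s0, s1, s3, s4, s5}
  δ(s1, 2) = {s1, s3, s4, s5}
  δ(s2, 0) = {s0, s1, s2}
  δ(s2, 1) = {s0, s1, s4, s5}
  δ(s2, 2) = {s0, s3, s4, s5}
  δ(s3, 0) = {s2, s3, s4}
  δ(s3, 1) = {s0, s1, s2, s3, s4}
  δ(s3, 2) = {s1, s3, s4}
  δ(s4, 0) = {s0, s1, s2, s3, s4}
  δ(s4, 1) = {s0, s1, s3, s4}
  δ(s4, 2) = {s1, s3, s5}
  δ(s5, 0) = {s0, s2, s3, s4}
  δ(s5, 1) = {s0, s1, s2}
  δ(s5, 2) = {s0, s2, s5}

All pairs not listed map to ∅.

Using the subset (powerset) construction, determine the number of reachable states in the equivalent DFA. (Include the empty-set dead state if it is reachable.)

Start state of the DFA: {s0}.
{s0} --0--> {s0, s5}  [new]
{s0} --1--> {s3, s4}  [new]
{s0} --2--> {s2, s4, s5}  [new]
{s0, s5} --0--> {s0, s2, s3, s4, s5}  [new]
{s0, s5} --1--> {s0, s1, s2, s3, s4}  [new]
{s0, s5} --2--> {s0, s2, s4, s5}  [new]
{s3, s4} --0--> {s0, s1, s2, s3, s4}  [seen]
{s3, s4} --1--> {s0, s1, s2, s3, s4}  [seen]
{s3, s4} --2--> {s1, s3, s4, s5}  [new]
{s2, s4, s5} --0--> {s0, s1, s2, s3, s4}  [seen]
{s2, s4, s5} --1--> {s0, s1, s2, s3, s4, s5}  [new]
{s2, s4, s5} --2--> {s0, s1, s2, s3, s4, s5}  [seen]
{s0, s2, s3, s4, s5} --0--> {s0, s1, s2, s3, s4, s5}  [seen]
{s0, s2, s3, s4, s5} --1--> {s0, s1, s2, s3, s4, s5}  [seen]
{s0, s2, s3, s4, s5} --2--> {s0, s1, s2, s3, s4, s5}  [seen]
{s0, s1, s2, s3, s4} --0--> {s0, s1, s2, s3, s4, s5}  [seen]
{s0, s1, s2, s3, s4} --1--> {s0, s1, s2, s3, s4, s5}  [seen]
{s0, s1, s2, s3, s4} --2--> {s0, s1, s2, s3, s4, s5}  [seen]
{s0, s2, s4, s5} --0--> {s0, s1, s2, s3, s4, s5}  [seen]
{s0, s2, s4, s5} --1--> {s0, s1, s2, s3, s4, s5}  [seen]
{s0, s2, s4, s5} --2--> {s0, s1, s2, s3, s4, s5}  [seen]
{s1, s3, s4, s5} --0--> {s0, s1, s2, s3, s4}  [seen]
{s1, s3, s4, s5} --1--> {s0, s1, s2, s3, s4, s5}  [seen]
{s1, s3, s4, s5} --2--> {s0, s1, s2, s3, s4, s5}  [seen]
{s0, s1, s2, s3, s4, s5} --0--> {s0, s1, s2, s3, s4, s5}  [seen]
{s0, s1, s2, s3, s4, s5} --1--> {s0, s1, s2, s3, s4, s5}  [seen]
{s0, s1, s2, s3, s4, s5} --2--> {s0, s1, s2, s3, s4, s5}  [seen]
Reachable DFA states: {s0}, {s0, s5}, {s3, s4}, {s2, s4, s5}, {s0, s2, s3, s4, s5}, {s0, s1, s2, s3, s4}, {s0, s2, s4, s5}, {s1, s3, s4, s5}, {s0, s1, s2, s3, s4, s5}.

9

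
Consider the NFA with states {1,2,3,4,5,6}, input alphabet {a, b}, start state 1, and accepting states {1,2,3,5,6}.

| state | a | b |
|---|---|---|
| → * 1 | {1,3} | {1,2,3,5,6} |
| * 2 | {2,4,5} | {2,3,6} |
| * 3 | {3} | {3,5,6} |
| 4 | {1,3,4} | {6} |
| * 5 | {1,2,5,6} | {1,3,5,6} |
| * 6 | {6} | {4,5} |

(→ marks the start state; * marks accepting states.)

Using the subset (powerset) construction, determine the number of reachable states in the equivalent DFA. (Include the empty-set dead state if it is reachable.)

4

Start state of the DFA: {1}.
{1} --a--> {1,3}  [new]
{1} --b--> {1,2,3,5,6}  [new]
{1,3} --a--> {1,3}  [seen]
{1,3} --b--> {1,2,3,5,6}  [seen]
{1,2,3,5,6} --a--> {1,2,3,4,5,6}  [new]
{1,2,3,5,6} --b--> {1,2,3,4,5,6}  [seen]
{1,2,3,4,5,6} --a--> {1,2,3,4,5,6}  [seen]
{1,2,3,4,5,6} --b--> {1,2,3,4,5,6}  [seen]
Reachable DFA states: {1}, {1,3}, {1,2,3,5,6}, {1,2,3,4,5,6}.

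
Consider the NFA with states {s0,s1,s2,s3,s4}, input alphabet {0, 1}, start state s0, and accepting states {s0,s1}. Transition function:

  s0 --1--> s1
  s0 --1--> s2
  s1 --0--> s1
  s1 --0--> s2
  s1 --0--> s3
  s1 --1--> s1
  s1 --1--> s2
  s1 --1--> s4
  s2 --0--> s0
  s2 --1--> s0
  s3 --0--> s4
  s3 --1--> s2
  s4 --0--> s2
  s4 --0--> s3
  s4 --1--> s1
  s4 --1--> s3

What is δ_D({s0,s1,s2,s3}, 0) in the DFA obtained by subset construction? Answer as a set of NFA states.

{s0,s1,s2,s3,s4}

δ(s0,0) = ∅; δ(s1,0) = {s1,s2,s3}; δ(s2,0) = {s0}; δ(s3,0) = {s4}.
Union: {s0,s1,s2,s3,s4}.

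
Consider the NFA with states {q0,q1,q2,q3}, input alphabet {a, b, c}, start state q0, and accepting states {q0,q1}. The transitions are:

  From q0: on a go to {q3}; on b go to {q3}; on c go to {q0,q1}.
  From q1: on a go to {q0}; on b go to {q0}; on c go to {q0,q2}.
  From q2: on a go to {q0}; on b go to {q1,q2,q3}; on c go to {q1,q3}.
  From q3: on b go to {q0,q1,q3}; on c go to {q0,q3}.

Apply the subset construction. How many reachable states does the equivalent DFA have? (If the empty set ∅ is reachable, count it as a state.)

Start state of the DFA: {q0}.
{q0} --a--> {q3}  [new]
{q0} --b--> {q3}  [seen]
{q0} --c--> {q0,q1}  [new]
{q3} --a--> ∅  [new]
{q3} --b--> {q0,q1,q3}  [new]
{q3} --c--> {q0,q3}  [new]
{q0,q1} --a--> {q0,q3}  [seen]
{q0,q1} --b--> {q0,q3}  [seen]
{q0,q1} --c--> {q0,q1,q2}  [new]
∅ --a--> ∅  [seen]
∅ --b--> ∅  [seen]
∅ --c--> ∅  [seen]
{q0,q1,q3} --a--> {q0,q3}  [seen]
{q0,q1,q3} --b--> {q0,q1,q3}  [seen]
{q0,q1,q3} --c--> {q0,q1,q2,q3}  [new]
{q0,q3} --a--> {q3}  [seen]
{q0,q3} --b--> {q0,q1,q3}  [seen]
{q0,q3} --c--> {q0,q1,q3}  [seen]
{q0,q1,q2} --a--> {q0,q3}  [seen]
{q0,q1,q2} --b--> {q0,q1,q2,q3}  [seen]
{q0,q1,q2} --c--> {q0,q1,q2,q3}  [seen]
{q0,q1,q2,q3} --a--> {q0,q3}  [seen]
{q0,q1,q2,q3} --b--> {q0,q1,q2,q3}  [seen]
{q0,q1,q2,q3} --c--> {q0,q1,q2,q3}  [seen]
Reachable DFA states: {q0}, {q3}, {q0,q1}, ∅, {q0,q1,q3}, {q0,q3}, {q0,q1,q2}, {q0,q1,q2,q3}.

8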